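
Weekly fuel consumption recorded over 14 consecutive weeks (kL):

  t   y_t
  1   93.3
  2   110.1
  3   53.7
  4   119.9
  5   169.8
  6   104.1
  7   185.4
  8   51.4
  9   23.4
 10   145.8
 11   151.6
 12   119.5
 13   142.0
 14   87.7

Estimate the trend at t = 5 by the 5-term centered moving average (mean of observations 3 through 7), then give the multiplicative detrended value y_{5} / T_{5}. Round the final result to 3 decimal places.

Trend T_5 = (53.7 + 119.9 + 169.8 + 104.1 + 185.4) / 5 = 632.9/5 = 126.58000
Ratio to trend: 169.8 / 126.58000 = 1.341

1.341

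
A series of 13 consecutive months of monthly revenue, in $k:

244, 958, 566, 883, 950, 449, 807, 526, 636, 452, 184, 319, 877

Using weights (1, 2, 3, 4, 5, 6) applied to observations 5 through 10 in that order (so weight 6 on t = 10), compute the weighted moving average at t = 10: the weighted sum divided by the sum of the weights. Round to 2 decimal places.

584.05

Weighted sum: 1·950 + 2·449 + 3·807 + 4·526 + 5·636 + 6·452 = 950 + 898 + 2421 + 2104 + 3180 + 2712 = 12265
Weight total: 1 + 2 + 3 + 4 + 5 + 6 = 21
WMA = 12265 / 21 = 584.05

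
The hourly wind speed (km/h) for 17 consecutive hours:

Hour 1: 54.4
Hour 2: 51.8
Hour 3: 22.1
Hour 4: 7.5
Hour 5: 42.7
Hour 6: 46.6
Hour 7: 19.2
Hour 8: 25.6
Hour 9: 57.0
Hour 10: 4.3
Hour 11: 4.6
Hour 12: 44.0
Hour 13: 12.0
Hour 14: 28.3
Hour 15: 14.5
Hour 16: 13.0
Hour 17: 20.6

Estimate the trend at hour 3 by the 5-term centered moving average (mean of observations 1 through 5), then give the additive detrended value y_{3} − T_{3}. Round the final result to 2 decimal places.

-13.60

Trend T_3 = (54.4 + 51.8 + 22.1 + 7.5 + 42.7) / 5 = 178.5/5 = 35.7000
Detrended value: 22.1 − 35.7000 = -13.60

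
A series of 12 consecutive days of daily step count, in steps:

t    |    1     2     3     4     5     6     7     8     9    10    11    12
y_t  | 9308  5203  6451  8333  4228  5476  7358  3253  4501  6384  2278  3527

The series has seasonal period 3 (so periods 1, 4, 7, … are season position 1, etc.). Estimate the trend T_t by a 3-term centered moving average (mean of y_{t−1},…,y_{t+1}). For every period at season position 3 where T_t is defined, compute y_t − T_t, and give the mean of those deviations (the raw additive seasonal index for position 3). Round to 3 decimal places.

-211.444

Season position 3 occurs at t = 3, 6, 9 (where T_t is defined).
t=3: T_3 = 6662.33333; y_3 − T_3 = 6451 − 6662.33333 = -211.33333
t=6: T_6 = 5687.33333; y_6 − T_6 = 5476 − 5687.33333 = -211.33333
t=9: T_9 = 4712.66667; y_9 − T_9 = 4501 − 4712.66667 = -211.66667
Mean deviation: (-211.33333 + -211.33333 + -211.66667) / 3 = -211.444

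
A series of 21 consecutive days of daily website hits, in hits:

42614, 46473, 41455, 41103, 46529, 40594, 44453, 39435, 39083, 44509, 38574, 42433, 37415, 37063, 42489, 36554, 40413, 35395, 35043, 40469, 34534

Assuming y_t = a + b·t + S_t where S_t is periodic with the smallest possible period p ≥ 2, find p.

5

First differences y_{t+1} − y_t: 3859, -5018, -352, 5426, -5935, 3859, -5018, -352, 5426, -5935, 3859, -5018, …
The difference pattern repeats every 5 terms and not for any smaller step, so p = 5.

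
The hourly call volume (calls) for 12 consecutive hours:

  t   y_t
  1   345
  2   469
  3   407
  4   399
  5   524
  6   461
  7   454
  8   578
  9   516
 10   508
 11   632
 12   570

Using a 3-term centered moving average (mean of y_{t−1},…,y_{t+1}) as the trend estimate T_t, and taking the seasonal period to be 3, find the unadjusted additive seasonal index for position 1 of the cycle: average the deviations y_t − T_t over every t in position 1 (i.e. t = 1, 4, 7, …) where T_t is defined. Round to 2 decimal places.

-44.00

Season position 1 occurs at t = 4, 7, 10 (where T_t is defined).
t=4: T_4 = 443.3333; y_4 − T_4 = 399 − 443.3333 = -44.3333
t=7: T_7 = 497.6667; y_7 − T_7 = 454 − 497.6667 = -43.6667
t=10: T_10 = 552.0000; y_10 − T_10 = 508 − 552.0000 = -44.0000
Mean deviation: (-44.3333 + -43.6667 + -44.0000) / 3 = -44.00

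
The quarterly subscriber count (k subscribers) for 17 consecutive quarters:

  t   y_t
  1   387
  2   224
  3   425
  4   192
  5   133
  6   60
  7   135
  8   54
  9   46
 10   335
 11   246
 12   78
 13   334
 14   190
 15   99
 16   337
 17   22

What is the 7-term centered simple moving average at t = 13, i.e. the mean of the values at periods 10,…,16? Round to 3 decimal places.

Sum of periods 10–16: 335 + 246 + 78 + 334 + 190 + 99 + 337 = 1619
Divide by 7: 1619 / 7 = 231.286

231.286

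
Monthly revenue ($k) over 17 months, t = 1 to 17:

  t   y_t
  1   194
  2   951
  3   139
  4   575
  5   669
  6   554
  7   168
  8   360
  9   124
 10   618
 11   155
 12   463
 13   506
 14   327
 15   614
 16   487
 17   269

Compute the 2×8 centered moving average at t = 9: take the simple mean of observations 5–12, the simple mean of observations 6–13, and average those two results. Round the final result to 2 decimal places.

378.69

Sum over 5–12: 669 + 554 + 168 + 360 + 124 + 618 + 155 + 463 = 3111
Sum over 6–13: 554 + 168 + 360 + 124 + 618 + 155 + 463 + 506 = 2948
CMA at t=9 = (3111 + 2948) / (2·8) = 6059 / 16 = 378.69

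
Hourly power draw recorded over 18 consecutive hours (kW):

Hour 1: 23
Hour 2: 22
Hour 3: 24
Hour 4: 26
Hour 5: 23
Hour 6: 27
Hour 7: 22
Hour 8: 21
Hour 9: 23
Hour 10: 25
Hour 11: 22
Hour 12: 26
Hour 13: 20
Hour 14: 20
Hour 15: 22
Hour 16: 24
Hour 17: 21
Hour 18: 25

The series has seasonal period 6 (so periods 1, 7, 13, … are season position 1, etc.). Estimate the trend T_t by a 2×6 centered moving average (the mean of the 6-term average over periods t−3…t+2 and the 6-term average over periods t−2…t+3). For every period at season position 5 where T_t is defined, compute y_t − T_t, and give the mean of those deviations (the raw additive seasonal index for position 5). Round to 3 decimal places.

Season position 5 occurs at t = 5, 11 (where T_t is defined).
t=5: T_5 = 23.91667; y_5 − T_5 = 23 − 23.91667 = -0.91667
t=11: T_11 = 22.75000; y_11 − T_11 = 22 − 22.75000 = -0.75000
Mean deviation: (-0.91667 + -0.75000) / 2 = -0.833

-0.833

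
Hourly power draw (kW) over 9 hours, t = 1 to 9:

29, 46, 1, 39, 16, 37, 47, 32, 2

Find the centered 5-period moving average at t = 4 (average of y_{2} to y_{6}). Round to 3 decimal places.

Sum of periods 2–6: 46 + 1 + 39 + 16 + 37 = 139
Divide by 5: 139 / 5 = 27.800

27.800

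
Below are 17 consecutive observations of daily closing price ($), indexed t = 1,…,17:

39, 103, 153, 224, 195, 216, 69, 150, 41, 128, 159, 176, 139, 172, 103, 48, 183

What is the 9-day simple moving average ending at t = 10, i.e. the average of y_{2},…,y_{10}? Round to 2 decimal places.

142.11

Sum of periods 2–10: 103 + 153 + 224 + 195 + 216 + 69 + 150 + 41 + 128 = 1279
Divide by 9: 1279 / 9 = 142.11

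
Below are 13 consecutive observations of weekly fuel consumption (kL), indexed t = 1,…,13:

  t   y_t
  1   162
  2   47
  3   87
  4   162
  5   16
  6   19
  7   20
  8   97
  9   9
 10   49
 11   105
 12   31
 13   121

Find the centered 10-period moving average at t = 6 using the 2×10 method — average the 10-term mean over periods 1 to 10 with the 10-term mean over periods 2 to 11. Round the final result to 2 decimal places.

Sum over 1–10: 162 + 47 + 87 + 162 + 16 + 19 + 20 + 97 + 9 + 49 = 668
Sum over 2–11: 47 + 87 + 162 + 16 + 19 + 20 + 97 + 9 + 49 + 105 = 611
CMA at t=6 = (668 + 611) / (2·10) = 1279 / 20 = 63.95

63.95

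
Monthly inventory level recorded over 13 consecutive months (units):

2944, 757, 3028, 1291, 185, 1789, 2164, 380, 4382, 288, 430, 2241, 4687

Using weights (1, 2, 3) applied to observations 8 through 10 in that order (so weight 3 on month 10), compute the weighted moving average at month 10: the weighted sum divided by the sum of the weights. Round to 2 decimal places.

1668.00

Weighted sum: 1·380 + 2·4382 + 3·288 = 380 + 8764 + 864 = 10008
Weight total: 1 + 2 + 3 = 6
WMA = 10008 / 6 = 1668.00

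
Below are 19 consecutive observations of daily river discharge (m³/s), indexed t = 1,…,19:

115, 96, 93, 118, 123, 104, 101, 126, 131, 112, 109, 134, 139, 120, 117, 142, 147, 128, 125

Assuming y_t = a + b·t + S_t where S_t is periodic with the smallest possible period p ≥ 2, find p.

4

First differences y_{t+1} − y_t: -19, -3, 25, 5, -19, -3, 25, 5, -19, -3, …
The difference pattern repeats every 4 terms and not for any smaller step, so p = 4.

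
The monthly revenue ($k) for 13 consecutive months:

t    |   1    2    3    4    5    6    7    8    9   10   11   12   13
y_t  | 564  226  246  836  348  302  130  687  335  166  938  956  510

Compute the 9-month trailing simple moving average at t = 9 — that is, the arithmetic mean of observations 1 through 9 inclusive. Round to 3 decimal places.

408.222

Sum of periods 1–9: 564 + 226 + 246 + 836 + 348 + 302 + 130 + 687 + 335 = 3674
Divide by 9: 3674 / 9 = 408.222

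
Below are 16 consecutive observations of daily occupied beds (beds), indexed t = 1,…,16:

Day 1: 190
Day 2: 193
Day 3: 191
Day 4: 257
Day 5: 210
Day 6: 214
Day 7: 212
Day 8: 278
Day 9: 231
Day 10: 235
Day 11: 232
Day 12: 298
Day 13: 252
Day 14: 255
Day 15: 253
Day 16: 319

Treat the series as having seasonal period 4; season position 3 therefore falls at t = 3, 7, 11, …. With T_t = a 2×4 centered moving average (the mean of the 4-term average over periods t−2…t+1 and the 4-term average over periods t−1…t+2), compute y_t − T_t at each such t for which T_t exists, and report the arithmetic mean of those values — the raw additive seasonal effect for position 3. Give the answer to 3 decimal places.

-19.333

Season position 3 occurs at t = 3, 7, 11 (where T_t is defined).
t=3: T_3 = 210.25000; y_3 − T_3 = 191 − 210.25000 = -19.25000
t=7: T_7 = 231.12500; y_7 − T_7 = 212 − 231.12500 = -19.12500
t=11: T_11 = 251.62500; y_11 − T_11 = 232 − 251.62500 = -19.62500
Mean deviation: (-19.25000 + -19.12500 + -19.62500) / 3 = -19.333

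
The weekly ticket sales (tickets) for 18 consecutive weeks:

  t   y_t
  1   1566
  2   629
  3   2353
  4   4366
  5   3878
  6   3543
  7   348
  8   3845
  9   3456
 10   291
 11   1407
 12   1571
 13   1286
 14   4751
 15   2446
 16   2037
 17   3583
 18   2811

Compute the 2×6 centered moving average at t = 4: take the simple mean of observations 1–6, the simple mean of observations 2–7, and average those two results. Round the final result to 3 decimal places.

Sum over 1–6: 1566 + 629 + 2353 + 4366 + 3878 + 3543 = 16335
Sum over 2–7: 629 + 2353 + 4366 + 3878 + 3543 + 348 = 15117
CMA at t=4 = (16335 + 15117) / (2·6) = 31452 / 12 = 2621.000

2621.000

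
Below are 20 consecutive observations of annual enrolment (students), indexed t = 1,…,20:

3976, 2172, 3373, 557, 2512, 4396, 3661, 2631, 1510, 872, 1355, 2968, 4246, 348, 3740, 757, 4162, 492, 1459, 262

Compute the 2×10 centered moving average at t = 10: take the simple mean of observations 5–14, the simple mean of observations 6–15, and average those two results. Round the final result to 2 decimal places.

2511.30

Sum over 5–14: 2512 + 4396 + 3661 + 2631 + 1510 + 872 + 1355 + 2968 + 4246 + 348 = 24499
Sum over 6–15: 4396 + 3661 + 2631 + 1510 + 872 + 1355 + 2968 + 4246 + 348 + 3740 = 25727
CMA at t=10 = (24499 + 25727) / (2·10) = 50226 / 20 = 2511.30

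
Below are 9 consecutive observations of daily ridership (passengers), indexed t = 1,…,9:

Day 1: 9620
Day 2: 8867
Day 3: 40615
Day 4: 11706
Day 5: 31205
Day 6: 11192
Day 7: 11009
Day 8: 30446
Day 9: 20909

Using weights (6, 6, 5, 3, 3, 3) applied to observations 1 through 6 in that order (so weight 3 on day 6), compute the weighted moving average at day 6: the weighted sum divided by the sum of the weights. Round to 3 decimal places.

18319.462

Weighted sum: 6·9620 + 6·8867 + 5·40615 + 3·11706 + 3·31205 + 3·11192 = 57720 + 53202 + 203075 + 35118 + 93615 + 33576 = 476306
Weight total: 6 + 6 + 5 + 3 + 3 + 3 = 26
WMA = 476306 / 26 = 18319.462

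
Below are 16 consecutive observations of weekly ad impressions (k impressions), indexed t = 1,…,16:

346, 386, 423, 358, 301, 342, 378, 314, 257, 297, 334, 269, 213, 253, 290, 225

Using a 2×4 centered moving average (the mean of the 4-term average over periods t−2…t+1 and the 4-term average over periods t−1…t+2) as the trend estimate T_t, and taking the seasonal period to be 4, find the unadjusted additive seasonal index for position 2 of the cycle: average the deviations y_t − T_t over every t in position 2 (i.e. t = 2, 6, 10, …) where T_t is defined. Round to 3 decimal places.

Season position 2 occurs at t = 6, 10, 14 (where T_t is defined).
t=6: T_6 = 339.25000; y_6 − T_6 = 342 − 339.25000 = 2.75000
t=10: T_10 = 294.87500; y_10 − T_10 = 297 − 294.87500 = 2.12500
t=14: T_14 = 250.75000; y_14 − T_14 = 253 − 250.75000 = 2.25000
Mean deviation: (2.75000 + 2.12500 + 2.25000) / 3 = 2.375

2.375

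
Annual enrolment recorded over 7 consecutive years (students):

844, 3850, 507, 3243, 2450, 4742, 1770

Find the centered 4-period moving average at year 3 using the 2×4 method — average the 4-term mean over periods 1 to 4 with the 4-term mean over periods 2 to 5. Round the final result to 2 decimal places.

Sum over 1–4: 844 + 3850 + 507 + 3243 = 8444
Sum over 2–5: 3850 + 507 + 3243 + 2450 = 10050
CMA at t=3 = (8444 + 10050) / (2·4) = 18494 / 8 = 2311.75

2311.75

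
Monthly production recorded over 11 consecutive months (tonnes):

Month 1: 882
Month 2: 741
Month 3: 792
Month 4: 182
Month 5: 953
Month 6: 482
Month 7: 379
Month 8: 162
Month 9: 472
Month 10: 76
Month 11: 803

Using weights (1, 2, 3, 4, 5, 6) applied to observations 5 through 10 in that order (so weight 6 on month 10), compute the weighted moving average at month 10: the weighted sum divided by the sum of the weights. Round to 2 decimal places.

Weighted sum: 1·953 + 2·482 + 3·379 + 4·162 + 5·472 + 6·76 = 953 + 964 + 1137 + 648 + 2360 + 456 = 6518
Weight total: 1 + 2 + 3 + 4 + 5 + 6 = 21
WMA = 6518 / 21 = 310.38

310.38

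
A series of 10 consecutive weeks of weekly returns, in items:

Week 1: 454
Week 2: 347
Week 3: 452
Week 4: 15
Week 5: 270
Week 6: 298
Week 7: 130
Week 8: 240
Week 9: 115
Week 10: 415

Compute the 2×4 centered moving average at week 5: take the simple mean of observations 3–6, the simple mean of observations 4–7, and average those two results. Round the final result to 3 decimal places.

218.500

Sum over 3–6: 452 + 15 + 270 + 298 = 1035
Sum over 4–7: 15 + 270 + 298 + 130 = 713
CMA at t=5 = (1035 + 713) / (2·4) = 1748 / 8 = 218.500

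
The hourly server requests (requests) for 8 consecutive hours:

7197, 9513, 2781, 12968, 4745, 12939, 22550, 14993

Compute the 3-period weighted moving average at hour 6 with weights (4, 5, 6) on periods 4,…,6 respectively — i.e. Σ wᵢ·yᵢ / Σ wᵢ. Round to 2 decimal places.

10215.40

Weighted sum: 4·12968 + 5·4745 + 6·12939 = 51872 + 23725 + 77634 = 153231
Weight total: 4 + 5 + 6 = 15
WMA = 153231 / 15 = 10215.40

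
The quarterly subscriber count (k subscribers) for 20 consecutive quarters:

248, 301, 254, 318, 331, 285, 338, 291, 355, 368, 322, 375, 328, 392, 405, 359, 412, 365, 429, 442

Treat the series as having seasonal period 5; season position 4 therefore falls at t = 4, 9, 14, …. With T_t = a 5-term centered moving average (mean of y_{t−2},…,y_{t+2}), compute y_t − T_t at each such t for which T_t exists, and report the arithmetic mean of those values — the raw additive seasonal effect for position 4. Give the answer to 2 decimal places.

20.20

Season position 4 occurs at t = 4, 9, 14 (where T_t is defined).
t=4: T_4 = 297.8000; y_4 − T_4 = 318 − 297.8000 = 20.2000
t=9: T_9 = 334.8000; y_9 − T_9 = 355 − 334.8000 = 20.2000
t=14: T_14 = 371.8000; y_14 − T_14 = 392 − 371.8000 = 20.2000
Mean deviation: (20.2000 + 20.2000 + 20.2000) / 3 = 20.20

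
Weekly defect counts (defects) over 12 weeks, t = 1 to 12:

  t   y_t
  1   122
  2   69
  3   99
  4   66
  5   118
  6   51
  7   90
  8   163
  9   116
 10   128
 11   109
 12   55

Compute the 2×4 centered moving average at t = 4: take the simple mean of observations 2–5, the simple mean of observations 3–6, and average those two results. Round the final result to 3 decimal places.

85.750

Sum over 2–5: 69 + 99 + 66 + 118 = 352
Sum over 3–6: 99 + 66 + 118 + 51 = 334
CMA at t=4 = (352 + 334) / (2·4) = 686 / 8 = 85.750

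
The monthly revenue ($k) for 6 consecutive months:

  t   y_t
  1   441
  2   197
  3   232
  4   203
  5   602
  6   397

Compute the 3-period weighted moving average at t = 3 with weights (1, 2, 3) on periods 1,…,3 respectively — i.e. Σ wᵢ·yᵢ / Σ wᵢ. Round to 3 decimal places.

Weighted sum: 1·441 + 2·197 + 3·232 = 441 + 394 + 696 = 1531
Weight total: 1 + 2 + 3 = 6
WMA = 1531 / 6 = 255.167

255.167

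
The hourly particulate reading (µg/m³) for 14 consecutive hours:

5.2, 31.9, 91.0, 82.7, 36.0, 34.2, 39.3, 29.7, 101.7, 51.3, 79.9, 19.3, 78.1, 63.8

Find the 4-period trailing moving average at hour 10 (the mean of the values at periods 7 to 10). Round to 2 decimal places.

Sum of periods 7–10: 39.3 + 29.7 + 101.7 + 51.3 = 222.0
Divide by 4: 222.0 / 4 = 55.50

55.50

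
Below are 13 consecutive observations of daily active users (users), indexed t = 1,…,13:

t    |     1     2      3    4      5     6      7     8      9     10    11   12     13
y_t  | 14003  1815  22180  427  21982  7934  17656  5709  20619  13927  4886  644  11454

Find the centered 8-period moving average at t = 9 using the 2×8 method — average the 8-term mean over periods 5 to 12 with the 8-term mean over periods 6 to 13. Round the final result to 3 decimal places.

Sum over 5–12: 21982 + 7934 + 17656 + 5709 + 20619 + 13927 + 4886 + 644 = 93357
Sum over 6–13: 7934 + 17656 + 5709 + 20619 + 13927 + 4886 + 644 + 11454 = 82829
CMA at t=9 = (93357 + 82829) / (2·8) = 176186 / 16 = 11011.625

11011.625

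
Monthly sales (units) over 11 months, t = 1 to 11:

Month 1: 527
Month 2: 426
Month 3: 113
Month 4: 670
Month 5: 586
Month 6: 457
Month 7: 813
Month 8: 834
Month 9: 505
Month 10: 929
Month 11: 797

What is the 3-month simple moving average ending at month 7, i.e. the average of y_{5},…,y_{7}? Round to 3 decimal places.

Sum of periods 5–7: 586 + 457 + 813 = 1856
Divide by 3: 1856 / 3 = 618.667

618.667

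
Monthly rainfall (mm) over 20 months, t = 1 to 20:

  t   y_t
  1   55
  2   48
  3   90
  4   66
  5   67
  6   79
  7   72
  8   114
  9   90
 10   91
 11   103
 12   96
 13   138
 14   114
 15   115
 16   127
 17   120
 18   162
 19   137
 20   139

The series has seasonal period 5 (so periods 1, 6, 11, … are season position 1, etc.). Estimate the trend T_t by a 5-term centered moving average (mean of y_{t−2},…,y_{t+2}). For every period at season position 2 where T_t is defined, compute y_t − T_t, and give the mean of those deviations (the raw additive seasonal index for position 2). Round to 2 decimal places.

Season position 2 occurs at t = 7, 12, 17 (where T_t is defined).
t=7: T_7 = 84.4000; y_7 − T_7 = 72 − 84.4000 = -12.4000
t=12: T_12 = 108.4000; y_12 − T_12 = 96 − 108.4000 = -12.4000
t=17: T_17 = 132.2000; y_17 − T_17 = 120 − 132.2000 = -12.2000
Mean deviation: (-12.4000 + -12.4000 + -12.2000) / 3 = -12.33

-12.33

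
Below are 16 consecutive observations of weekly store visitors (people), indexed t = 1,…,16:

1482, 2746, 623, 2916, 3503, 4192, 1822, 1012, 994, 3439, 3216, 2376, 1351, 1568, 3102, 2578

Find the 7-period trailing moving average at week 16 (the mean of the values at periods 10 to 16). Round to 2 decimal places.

2518.57

Sum of periods 10–16: 3439 + 3216 + 2376 + 1351 + 1568 + 3102 + 2578 = 17630
Divide by 7: 17630 / 7 = 2518.57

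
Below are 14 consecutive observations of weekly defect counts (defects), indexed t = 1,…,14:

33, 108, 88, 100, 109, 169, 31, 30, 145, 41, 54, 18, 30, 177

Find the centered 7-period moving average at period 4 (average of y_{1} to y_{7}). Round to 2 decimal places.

91.14

Sum of periods 1–7: 33 + 108 + 88 + 100 + 109 + 169 + 31 = 638
Divide by 7: 638 / 7 = 91.14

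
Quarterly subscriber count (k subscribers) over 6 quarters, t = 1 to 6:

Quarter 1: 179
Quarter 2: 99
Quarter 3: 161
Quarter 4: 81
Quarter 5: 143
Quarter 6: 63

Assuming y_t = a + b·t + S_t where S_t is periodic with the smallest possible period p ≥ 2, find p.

First differences y_{t+1} − y_t: -80, 62, -80, 62, -80, …
The difference pattern repeats every 2 terms and not for any smaller step, so p = 2.

2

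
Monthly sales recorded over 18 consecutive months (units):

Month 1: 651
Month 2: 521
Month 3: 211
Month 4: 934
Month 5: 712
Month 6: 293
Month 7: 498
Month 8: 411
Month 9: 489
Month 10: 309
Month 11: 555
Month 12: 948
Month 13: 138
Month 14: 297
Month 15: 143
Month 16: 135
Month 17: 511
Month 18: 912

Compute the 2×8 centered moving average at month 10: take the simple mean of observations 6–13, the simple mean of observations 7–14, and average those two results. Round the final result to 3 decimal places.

Sum over 6–13: 293 + 498 + 411 + 489 + 309 + 555 + 948 + 138 = 3641
Sum over 7–14: 498 + 411 + 489 + 309 + 555 + 948 + 138 + 297 = 3645
CMA at t=10 = (3641 + 3645) / (2·8) = 7286 / 16 = 455.375

455.375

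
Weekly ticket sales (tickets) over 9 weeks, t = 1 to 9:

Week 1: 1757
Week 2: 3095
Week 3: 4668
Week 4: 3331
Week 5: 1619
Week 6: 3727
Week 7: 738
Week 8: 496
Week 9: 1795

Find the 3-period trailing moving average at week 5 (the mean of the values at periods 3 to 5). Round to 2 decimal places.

Sum of periods 3–5: 4668 + 3331 + 1619 = 9618
Divide by 3: 9618 / 3 = 3206.00

3206.00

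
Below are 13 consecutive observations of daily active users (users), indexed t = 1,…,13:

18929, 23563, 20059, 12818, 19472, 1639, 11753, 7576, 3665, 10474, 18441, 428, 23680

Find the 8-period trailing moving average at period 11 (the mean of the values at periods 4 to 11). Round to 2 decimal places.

10729.75

Sum of periods 4–11: 12818 + 19472 + 1639 + 11753 + 7576 + 3665 + 10474 + 18441 = 85838
Divide by 8: 85838 / 8 = 10729.75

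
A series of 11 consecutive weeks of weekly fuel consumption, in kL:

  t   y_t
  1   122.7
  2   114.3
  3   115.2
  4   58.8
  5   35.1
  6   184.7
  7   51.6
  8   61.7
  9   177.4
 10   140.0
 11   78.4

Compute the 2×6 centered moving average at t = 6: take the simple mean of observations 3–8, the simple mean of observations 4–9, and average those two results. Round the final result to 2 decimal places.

Sum over 3–8: 115.2 + 58.8 + 35.1 + 184.7 + 51.6 + 61.7 = 507.1
Sum over 4–9: 58.8 + 35.1 + 184.7 + 51.6 + 61.7 + 177.4 = 569.3
CMA at t=6 = (507.1 + 569.3) / (2·6) = 1076.4 / 12 = 89.70

89.70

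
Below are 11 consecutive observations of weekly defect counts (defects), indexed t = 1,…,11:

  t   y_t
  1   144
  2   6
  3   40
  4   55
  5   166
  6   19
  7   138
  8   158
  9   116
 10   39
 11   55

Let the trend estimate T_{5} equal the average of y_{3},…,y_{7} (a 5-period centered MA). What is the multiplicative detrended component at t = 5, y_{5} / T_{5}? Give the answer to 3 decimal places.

1.986

Trend T_5 = (40 + 55 + 166 + 19 + 138) / 5 = 418/5 = 83.60000
Ratio to trend: 166 / 83.60000 = 1.986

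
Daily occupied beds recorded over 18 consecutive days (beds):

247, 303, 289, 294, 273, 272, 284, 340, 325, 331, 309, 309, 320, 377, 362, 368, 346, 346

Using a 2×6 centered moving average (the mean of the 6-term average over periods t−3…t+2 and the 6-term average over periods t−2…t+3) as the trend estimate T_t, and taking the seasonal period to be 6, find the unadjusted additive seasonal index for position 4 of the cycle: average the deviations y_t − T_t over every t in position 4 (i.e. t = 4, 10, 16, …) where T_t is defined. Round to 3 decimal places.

11.458

Season position 4 occurs at t = 4, 10 (where T_t is defined).
t=4: T_4 = 282.75000; y_4 − T_4 = 294 − 282.75000 = 11.25000
t=10: T_10 = 319.33333; y_10 − T_10 = 331 − 319.33333 = 11.66667
Mean deviation: (11.25000 + 11.66667) / 2 = 11.458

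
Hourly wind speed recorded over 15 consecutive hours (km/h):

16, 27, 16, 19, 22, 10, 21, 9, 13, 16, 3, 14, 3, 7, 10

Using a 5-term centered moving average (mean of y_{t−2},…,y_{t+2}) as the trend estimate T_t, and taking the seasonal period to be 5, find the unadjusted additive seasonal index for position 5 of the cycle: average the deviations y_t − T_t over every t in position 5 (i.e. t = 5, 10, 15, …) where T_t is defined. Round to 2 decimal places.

Season position 5 occurs at t = 5, 10 (where T_t is defined).
t=5: T_5 = 17.6000; y_5 − T_5 = 22 − 17.6000 = 4.4000
t=10: T_10 = 11.0000; y_10 − T_10 = 16 − 11.0000 = 5.0000
Mean deviation: (4.4000 + 5.0000) / 2 = 4.70

4.70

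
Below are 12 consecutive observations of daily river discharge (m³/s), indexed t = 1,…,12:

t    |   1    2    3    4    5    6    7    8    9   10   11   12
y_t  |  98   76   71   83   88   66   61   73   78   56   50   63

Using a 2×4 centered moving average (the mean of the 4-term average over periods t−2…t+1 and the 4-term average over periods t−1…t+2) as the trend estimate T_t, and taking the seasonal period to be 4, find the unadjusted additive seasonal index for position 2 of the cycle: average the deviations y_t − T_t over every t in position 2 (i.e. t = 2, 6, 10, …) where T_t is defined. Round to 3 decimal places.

-7.125

Season position 2 occurs at t = 6, 10 (where T_t is defined).
t=6: T_6 = 73.25000; y_6 − T_6 = 66 − 73.25000 = -7.25000
t=10: T_10 = 63.00000; y_10 − T_10 = 56 − 63.00000 = -7.00000
Mean deviation: (-7.25000 + -7.00000) / 2 = -7.125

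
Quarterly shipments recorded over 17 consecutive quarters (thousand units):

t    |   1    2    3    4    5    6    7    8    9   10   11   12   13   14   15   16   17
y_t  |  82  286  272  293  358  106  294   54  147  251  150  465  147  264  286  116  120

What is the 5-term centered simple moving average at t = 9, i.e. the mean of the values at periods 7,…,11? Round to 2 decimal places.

179.20

Sum of periods 7–11: 294 + 54 + 147 + 251 + 150 = 896
Divide by 5: 896 / 5 = 179.20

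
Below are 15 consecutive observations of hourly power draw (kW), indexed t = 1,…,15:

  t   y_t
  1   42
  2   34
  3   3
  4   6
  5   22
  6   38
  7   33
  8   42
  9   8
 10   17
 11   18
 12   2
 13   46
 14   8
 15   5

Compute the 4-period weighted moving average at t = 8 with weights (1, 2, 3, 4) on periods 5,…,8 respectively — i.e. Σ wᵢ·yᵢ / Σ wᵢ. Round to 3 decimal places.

36.500

Weighted sum: 1·22 + 2·38 + 3·33 + 4·42 = 22 + 76 + 99 + 168 = 365
Weight total: 1 + 2 + 3 + 4 = 10
WMA = 365 / 10 = 36.500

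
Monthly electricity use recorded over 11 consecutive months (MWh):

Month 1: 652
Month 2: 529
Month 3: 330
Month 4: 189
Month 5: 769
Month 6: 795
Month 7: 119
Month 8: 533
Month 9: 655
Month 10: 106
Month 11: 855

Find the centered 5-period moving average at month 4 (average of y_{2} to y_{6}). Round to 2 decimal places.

522.40

Sum of periods 2–6: 529 + 330 + 189 + 769 + 795 = 2612
Divide by 5: 2612 / 5 = 522.40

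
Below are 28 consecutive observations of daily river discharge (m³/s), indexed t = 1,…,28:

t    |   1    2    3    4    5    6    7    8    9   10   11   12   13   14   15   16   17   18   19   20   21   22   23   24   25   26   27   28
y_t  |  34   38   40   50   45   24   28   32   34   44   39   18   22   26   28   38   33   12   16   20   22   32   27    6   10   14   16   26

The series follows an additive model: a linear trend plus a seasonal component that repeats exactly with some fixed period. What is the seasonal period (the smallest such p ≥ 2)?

First differences y_{t+1} − y_t: 4, 2, 10, -5, -21, 4, 4, 2, 10, -5, -21, 4, 4, 2, …
The difference pattern repeats every 6 terms and not for any smaller step, so p = 6.

6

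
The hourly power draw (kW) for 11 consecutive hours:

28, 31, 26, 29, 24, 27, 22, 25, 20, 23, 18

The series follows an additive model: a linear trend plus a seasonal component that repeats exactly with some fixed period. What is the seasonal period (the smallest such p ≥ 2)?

First differences y_{t+1} − y_t: 3, -5, 3, -5, 3, -5, …
The difference pattern repeats every 2 terms and not for any smaller step, so p = 2.

2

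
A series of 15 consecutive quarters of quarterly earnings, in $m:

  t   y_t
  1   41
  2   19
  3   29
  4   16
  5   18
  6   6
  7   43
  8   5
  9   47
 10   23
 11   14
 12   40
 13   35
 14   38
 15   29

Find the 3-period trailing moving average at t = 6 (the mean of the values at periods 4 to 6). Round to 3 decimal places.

13.333

Sum of periods 4–6: 16 + 18 + 6 = 40
Divide by 3: 40 / 3 = 13.333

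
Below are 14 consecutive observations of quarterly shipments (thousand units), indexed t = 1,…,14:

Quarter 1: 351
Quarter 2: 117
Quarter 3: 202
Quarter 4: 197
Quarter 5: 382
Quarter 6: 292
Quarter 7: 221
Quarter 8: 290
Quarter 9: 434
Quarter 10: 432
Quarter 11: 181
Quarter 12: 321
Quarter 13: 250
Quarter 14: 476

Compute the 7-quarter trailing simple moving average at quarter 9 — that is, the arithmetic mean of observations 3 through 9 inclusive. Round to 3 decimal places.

288.286

Sum of periods 3–9: 202 + 197 + 382 + 292 + 221 + 290 + 434 = 2018
Divide by 7: 2018 / 7 = 288.286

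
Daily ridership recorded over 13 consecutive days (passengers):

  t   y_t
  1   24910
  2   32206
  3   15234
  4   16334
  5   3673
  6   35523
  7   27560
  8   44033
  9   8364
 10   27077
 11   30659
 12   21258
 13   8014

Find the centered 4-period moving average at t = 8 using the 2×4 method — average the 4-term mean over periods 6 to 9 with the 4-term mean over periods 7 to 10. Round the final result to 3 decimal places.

27814.250

Sum over 6–9: 35523 + 27560 + 44033 + 8364 = 115480
Sum over 7–10: 27560 + 44033 + 8364 + 27077 = 107034
CMA at t=8 = (115480 + 107034) / (2·4) = 222514 / 8 = 27814.250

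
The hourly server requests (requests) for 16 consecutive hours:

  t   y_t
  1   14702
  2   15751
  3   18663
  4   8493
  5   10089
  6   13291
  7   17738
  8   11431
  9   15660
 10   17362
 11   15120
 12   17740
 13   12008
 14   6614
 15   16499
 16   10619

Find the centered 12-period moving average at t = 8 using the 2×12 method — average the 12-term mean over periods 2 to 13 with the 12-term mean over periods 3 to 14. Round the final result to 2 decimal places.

14064.79

Sum over 2–13: 15751 + 18663 + 8493 + 10089 + 13291 + 17738 + 11431 + 15660 + 17362 + 15120 + 17740 + 12008 = 173346
Sum over 3–14: 18663 + 8493 + 10089 + 13291 + 17738 + 11431 + 15660 + 17362 + 15120 + 17740 + 12008 + 6614 = 164209
CMA at t=8 = (173346 + 164209) / (2·12) = 337555 / 24 = 14064.79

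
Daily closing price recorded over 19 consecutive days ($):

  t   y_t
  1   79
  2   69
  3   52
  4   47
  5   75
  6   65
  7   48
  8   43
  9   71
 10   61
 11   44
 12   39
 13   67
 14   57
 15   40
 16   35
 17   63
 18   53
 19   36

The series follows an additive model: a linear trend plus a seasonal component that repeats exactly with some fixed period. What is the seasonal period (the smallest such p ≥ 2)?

4

First differences y_{t+1} − y_t: -10, -17, -5, 28, -10, -17, -5, 28, -10, -17, …
The difference pattern repeats every 4 terms and not for any smaller step, so p = 4.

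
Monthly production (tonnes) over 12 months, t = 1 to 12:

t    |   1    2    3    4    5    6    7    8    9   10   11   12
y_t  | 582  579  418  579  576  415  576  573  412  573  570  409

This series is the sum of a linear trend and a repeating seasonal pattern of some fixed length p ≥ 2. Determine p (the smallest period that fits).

First differences y_{t+1} − y_t: -3, -161, 161, -3, -161, 161, -3, -161, …
The difference pattern repeats every 3 terms and not for any smaller step, so p = 3.

3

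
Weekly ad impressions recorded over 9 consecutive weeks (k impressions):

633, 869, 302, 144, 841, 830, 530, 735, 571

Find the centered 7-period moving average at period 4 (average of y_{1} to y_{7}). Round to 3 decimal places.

Sum of periods 1–7: 633 + 869 + 302 + 144 + 841 + 830 + 530 = 4149
Divide by 7: 4149 / 7 = 592.714

592.714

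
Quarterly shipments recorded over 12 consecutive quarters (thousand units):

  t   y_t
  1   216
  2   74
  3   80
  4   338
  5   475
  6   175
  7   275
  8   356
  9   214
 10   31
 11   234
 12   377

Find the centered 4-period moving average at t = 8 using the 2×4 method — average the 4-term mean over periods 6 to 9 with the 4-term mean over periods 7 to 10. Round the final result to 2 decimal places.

237.00

Sum over 6–9: 175 + 275 + 356 + 214 = 1020
Sum over 7–10: 275 + 356 + 214 + 31 = 876
CMA at t=8 = (1020 + 876) / (2·4) = 1896 / 8 = 237.00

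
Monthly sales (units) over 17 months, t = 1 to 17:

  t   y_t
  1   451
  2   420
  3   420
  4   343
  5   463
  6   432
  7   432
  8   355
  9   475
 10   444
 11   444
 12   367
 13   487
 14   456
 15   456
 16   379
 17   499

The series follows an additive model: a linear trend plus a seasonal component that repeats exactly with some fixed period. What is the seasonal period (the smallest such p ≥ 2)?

4

First differences y_{t+1} − y_t: -31, 0, -77, 120, -31, 0, -77, 120, -31, 0, …
The difference pattern repeats every 4 terms and not for any smaller step, so p = 4.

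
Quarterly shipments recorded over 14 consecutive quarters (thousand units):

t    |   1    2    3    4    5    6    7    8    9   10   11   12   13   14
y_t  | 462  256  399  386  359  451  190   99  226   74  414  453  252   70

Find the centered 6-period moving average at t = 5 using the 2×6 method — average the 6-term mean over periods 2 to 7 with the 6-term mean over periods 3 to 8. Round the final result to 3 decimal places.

Sum over 2–7: 256 + 399 + 386 + 359 + 451 + 190 = 2041
Sum over 3–8: 399 + 386 + 359 + 451 + 190 + 99 = 1884
CMA at t=5 = (2041 + 1884) / (2·6) = 3925 / 12 = 327.083

327.083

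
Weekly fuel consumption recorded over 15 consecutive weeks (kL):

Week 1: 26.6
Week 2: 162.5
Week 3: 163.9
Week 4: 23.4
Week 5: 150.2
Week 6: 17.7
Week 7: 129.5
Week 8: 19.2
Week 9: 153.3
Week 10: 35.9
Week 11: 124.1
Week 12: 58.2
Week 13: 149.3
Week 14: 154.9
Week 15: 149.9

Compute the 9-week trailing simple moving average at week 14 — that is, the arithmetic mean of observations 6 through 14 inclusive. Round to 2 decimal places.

93.57

Sum of periods 6–14: 17.7 + 129.5 + 19.2 + 153.3 + 35.9 + 124.1 + 58.2 + 149.3 + 154.9 = 842.1
Divide by 9: 842.1 / 9 = 93.57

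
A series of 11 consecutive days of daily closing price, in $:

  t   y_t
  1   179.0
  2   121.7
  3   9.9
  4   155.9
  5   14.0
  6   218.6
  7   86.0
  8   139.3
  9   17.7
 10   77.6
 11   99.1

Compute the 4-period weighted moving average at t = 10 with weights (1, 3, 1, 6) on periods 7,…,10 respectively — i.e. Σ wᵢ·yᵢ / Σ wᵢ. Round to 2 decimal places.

89.75

Weighted sum: 1·86.0 + 3·139.3 + 1·17.7 + 6·77.6 = 86.0 + 417.9 + 17.7 + 465.6 = 987.2
Weight total: 1 + 3 + 1 + 6 = 11
WMA = 987.2 / 11 = 89.75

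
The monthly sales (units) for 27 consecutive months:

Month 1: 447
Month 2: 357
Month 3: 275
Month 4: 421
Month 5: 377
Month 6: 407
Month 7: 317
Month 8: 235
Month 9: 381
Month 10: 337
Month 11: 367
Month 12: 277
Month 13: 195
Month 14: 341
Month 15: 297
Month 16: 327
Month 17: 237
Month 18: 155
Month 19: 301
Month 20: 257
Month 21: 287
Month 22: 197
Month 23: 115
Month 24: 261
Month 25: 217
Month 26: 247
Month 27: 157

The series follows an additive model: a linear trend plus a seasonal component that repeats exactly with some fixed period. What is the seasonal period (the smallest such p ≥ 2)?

5

First differences y_{t+1} − y_t: -90, -82, 146, -44, 30, -90, -82, 146, -44, 30, -90, -82, …
The difference pattern repeats every 5 terms and not for any smaller step, so p = 5.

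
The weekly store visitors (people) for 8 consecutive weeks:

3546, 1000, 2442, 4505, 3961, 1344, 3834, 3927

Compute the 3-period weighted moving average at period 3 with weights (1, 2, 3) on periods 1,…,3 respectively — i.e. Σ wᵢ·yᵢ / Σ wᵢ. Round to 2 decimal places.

Weighted sum: 1·3546 + 2·1000 + 3·2442 = 3546 + 2000 + 7326 = 12872
Weight total: 1 + 2 + 3 = 6
WMA = 12872 / 6 = 2145.33

2145.33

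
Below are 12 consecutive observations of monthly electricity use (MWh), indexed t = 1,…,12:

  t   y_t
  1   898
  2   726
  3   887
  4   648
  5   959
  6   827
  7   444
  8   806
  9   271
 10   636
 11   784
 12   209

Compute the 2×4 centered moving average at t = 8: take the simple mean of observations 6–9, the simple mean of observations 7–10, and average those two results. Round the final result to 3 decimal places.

563.125

Sum over 6–9: 827 + 444 + 806 + 271 = 2348
Sum over 7–10: 444 + 806 + 271 + 636 = 2157
CMA at t=8 = (2348 + 2157) / (2·4) = 4505 / 8 = 563.125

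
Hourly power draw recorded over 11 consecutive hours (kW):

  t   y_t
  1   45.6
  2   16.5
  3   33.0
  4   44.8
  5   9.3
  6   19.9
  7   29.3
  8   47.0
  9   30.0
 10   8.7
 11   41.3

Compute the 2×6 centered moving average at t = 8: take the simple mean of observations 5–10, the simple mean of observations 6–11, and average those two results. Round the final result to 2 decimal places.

Sum over 5–10: 9.3 + 19.9 + 29.3 + 47.0 + 30.0 + 8.7 = 144.2
Sum over 6–11: 19.9 + 29.3 + 47.0 + 30.0 + 8.7 + 41.3 = 176.2
CMA at t=8 = (144.2 + 176.2) / (2·6) = 320.4 / 12 = 26.70

26.70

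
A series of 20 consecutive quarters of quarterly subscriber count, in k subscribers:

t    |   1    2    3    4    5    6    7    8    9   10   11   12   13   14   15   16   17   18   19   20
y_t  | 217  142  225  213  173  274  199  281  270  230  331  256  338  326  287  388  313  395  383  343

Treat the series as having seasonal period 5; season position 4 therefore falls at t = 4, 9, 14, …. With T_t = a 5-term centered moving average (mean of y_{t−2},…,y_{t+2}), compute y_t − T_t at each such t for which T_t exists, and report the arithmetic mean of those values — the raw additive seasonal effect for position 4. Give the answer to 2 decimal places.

7.47

Season position 4 occurs at t = 4, 9, 14 (where T_t is defined).
t=4: T_4 = 205.4000; y_4 − T_4 = 213 − 205.4000 = 7.6000
t=9: T_9 = 262.2000; y_9 − T_9 = 270 − 262.2000 = 7.8000
t=14: T_14 = 319.0000; y_14 − T_14 = 326 − 319.0000 = 7.0000
Mean deviation: (7.6000 + 7.8000 + 7.0000) / 3 = 7.47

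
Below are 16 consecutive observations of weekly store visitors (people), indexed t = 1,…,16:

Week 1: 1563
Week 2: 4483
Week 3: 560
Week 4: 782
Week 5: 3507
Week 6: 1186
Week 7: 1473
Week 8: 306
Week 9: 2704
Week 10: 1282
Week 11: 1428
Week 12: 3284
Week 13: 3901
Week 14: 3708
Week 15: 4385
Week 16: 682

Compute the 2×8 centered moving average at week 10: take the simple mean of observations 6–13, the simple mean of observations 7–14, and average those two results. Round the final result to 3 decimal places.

2103.125

Sum over 6–13: 1186 + 1473 + 306 + 2704 + 1282 + 1428 + 3284 + 3901 = 15564
Sum over 7–14: 1473 + 306 + 2704 + 1282 + 1428 + 3284 + 3901 + 3708 = 18086
CMA at t=10 = (15564 + 18086) / (2·8) = 33650 / 16 = 2103.125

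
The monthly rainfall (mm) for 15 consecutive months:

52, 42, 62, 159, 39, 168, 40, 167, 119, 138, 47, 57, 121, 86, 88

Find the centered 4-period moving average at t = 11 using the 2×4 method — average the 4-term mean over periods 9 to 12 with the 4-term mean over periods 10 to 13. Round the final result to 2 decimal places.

Sum over 9–12: 119 + 138 + 47 + 57 = 361
Sum over 10–13: 138 + 47 + 57 + 121 = 363
CMA at t=11 = (361 + 363) / (2·4) = 724 / 8 = 90.50

90.50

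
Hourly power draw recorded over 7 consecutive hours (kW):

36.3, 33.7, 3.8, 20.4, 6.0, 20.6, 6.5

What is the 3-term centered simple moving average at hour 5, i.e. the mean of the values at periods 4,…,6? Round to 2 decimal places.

Sum of periods 4–6: 20.4 + 6.0 + 20.6 = 47.0
Divide by 3: 47.0 / 3 = 15.67

15.67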